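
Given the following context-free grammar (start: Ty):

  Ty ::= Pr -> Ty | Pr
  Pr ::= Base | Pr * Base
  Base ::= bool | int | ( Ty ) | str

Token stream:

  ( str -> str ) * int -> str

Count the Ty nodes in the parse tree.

[Ty [Pr [Pr [Base ( [Ty [Pr [Base str]] -> [Ty [Pr [Base str]]]] )]] * [Base int]] -> [Ty [Pr [Base str]]]]

4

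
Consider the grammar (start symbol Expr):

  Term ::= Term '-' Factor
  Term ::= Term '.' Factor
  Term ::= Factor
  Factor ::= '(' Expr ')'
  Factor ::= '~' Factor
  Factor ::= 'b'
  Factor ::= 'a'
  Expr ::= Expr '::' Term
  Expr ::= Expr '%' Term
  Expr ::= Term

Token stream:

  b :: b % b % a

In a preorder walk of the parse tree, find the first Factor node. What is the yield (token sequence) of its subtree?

[Expr [Expr [Expr [Expr [Term [Factor b]]] :: [Term [Factor b]]] % [Term [Factor b]]] % [Term [Factor a]]]

b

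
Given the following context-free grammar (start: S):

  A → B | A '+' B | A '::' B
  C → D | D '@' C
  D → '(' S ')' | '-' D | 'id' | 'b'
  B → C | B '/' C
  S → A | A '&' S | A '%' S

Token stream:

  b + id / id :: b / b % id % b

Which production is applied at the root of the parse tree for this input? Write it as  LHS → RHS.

S → A '%' S

[S [A [A [A [B [C [D b]]]] + [B [B [C [D id]]] / [C [D id]]]] :: [B [B [C [D b]]] / [C [D b]]]] % [S [A [B [C [D id]]]] % [S [A [B [C [D b]]]]]]]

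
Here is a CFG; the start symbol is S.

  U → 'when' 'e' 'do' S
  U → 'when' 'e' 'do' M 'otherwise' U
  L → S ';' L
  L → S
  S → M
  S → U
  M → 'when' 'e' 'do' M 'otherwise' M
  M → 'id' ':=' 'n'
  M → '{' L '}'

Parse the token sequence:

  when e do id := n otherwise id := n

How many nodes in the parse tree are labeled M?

3

[S [M when e do [M id := n] otherwise [M id := n]]]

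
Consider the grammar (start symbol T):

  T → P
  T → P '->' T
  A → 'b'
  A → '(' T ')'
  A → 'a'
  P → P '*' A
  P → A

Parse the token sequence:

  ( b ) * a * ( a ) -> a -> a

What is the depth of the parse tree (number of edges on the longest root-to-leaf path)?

[T [P [P [P [A ( [T [P [A b]]] )]] * [A a]] * [A ( [T [P [A a]]] )]] -> [T [P [A a]] -> [T [P [A a]]]]]

8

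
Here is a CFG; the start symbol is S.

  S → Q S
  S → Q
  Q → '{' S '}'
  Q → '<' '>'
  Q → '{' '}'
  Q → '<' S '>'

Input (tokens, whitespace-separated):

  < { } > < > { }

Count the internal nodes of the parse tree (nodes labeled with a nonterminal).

8

[S [Q < [S [Q { }]] >] [S [Q < >] [S [Q { }]]]]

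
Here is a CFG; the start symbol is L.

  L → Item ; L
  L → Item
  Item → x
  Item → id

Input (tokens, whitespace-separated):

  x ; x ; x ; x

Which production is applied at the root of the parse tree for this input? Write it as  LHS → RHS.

[L [Item x] ; [L [Item x] ; [L [Item x] ; [L [Item x]]]]]

L → Item ; L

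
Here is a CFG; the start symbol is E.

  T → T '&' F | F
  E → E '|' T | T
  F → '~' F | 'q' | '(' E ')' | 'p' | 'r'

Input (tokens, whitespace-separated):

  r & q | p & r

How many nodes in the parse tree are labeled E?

2

[E [E [T [T [F r]] & [F q]]] | [T [T [F p]] & [F r]]]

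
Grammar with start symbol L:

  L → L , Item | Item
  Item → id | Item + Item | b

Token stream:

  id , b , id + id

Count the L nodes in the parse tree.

[L [L [L [Item id]] , [Item b]] , [Item [Item id] + [Item id]]]

3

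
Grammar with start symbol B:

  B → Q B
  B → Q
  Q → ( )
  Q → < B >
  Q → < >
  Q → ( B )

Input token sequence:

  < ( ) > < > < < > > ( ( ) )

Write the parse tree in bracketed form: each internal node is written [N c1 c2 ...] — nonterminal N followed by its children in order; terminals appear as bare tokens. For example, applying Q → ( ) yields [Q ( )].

[B [Q < [B [Q ( )]] >] [B [Q < >] [B [Q < [B [Q < >]] >] [B [Q ( [B [Q ( )]] )]]]]]

B
Q B
< B > B
< Q > B
< ( ) > B
< ( ) > Q B
< ( ) > < > B
< ( ) > < > Q B
< ( ) > < > < B > B
< ( ) > < > < Q > B
< ( ) > < > < < > > B
< ( ) > < > < < > > Q
< ( ) > < > < < > > ( B )
< ( ) > < > < < > > ( Q )
< ( ) > < > < < > > ( ( ) )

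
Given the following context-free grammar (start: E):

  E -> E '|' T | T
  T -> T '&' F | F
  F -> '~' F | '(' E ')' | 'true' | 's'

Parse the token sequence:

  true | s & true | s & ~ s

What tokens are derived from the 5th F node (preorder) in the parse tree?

[E [E [E [T [F true]]] | [T [T [F s]] & [F true]]] | [T [T [F s]] & [F ~ [F s]]]]

~ s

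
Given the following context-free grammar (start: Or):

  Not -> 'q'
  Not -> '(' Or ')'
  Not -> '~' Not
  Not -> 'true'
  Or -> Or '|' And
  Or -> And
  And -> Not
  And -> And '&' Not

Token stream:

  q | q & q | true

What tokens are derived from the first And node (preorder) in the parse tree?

q

[Or [Or [Or [And [Not q]]] | [And [And [Not q]] & [Not q]]] | [And [Not true]]]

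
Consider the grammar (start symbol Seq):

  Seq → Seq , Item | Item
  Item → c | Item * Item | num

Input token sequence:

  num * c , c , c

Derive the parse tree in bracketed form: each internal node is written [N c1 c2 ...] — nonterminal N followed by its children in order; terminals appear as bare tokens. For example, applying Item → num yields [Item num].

Seq
Seq , Item
Seq , Item , Item
Item , Item , Item
Item * Item , Item , Item
num * Item , Item , Item
num * c , Item , Item
num * c , c , Item
num * c , c , c

[Seq [Seq [Seq [Item [Item num] * [Item c]]] , [Item c]] , [Item c]]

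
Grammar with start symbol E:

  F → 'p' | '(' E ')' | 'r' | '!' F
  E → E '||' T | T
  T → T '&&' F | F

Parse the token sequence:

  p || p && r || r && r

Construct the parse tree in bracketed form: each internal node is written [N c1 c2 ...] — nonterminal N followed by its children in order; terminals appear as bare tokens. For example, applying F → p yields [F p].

E
E || T
E || T || T
T || T || T
F || T || T
p || T || T
p || T && F || T
p || F && F || T
p || p && F || T
p || p && r || T
p || p && r || T && F
p || p && r || F && F
p || p && r || r && F
p || p && r || r && r

[E [E [E [T [F p]]] || [T [T [F p]] && [F r]]] || [T [T [F r]] && [F r]]]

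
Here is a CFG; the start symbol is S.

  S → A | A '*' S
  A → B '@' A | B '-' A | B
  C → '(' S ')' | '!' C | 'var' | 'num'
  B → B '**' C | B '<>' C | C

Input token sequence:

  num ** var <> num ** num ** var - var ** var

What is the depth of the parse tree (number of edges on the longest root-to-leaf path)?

8

[S [A [B [B [B [B [B [C num]] ** [C var]] <> [C num]] ** [C num]] ** [C var]] - [A [B [B [C var]] ** [C var]]]]]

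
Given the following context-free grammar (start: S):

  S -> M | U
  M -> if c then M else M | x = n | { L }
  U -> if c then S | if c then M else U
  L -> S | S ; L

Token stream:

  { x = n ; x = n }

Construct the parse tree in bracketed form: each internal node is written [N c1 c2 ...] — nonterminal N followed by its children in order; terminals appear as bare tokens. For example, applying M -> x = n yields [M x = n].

[S [M { [L [S [M x = n]] ; [L [S [M x = n]]]] }]]

S
M
{ L }
{ S ; L }
{ M ; L }
{ x = n ; L }
{ x = n ; S }
{ x = n ; M }
{ x = n ; x = n }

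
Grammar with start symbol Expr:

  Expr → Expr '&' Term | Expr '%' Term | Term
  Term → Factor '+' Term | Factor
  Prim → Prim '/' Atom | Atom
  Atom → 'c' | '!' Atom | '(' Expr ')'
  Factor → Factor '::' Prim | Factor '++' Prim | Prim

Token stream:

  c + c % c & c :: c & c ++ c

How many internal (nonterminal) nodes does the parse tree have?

30

[Expr [Expr [Expr [Expr [Term [Factor [Prim [Atom c]]] + [Term [Factor [Prim [Atom c]]]]]] % [Term [Factor [Prim [Atom c]]]]] & [Term [Factor [Factor [Prim [Atom c]]] :: [Prim [Atom c]]]]] & [Term [Factor [Factor [Prim [Atom c]]] ++ [Prim [Atom c]]]]]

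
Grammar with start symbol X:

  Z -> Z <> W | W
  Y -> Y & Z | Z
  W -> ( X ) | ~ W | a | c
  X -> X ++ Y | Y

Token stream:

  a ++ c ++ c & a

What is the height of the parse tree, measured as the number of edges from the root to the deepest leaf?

[X [X [X [Y [Z [W a]]]] ++ [Y [Z [W c]]]] ++ [Y [Y [Z [W c]]] & [Z [W a]]]]

6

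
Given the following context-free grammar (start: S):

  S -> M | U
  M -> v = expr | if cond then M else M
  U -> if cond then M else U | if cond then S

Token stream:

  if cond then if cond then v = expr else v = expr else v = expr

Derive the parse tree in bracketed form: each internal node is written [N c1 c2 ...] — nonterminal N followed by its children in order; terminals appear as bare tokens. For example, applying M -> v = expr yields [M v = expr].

[S [M if cond then [M if cond then [M v = expr] else [M v = expr]] else [M v = expr]]]

S
M
if cond then M else M
if cond then if cond then M else M else M
if cond then if cond then v = expr else M else M
if cond then if cond then v = expr else v = expr else M
if cond then if cond then v = expr else v = expr else v = expr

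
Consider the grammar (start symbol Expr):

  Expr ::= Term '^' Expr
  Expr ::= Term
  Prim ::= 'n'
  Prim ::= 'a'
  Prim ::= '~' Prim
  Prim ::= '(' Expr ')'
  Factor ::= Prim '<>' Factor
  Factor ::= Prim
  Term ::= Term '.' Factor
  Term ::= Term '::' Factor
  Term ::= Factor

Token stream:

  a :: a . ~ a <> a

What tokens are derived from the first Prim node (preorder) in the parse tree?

a

[Expr [Term [Term [Term [Factor [Prim a]]] :: [Factor [Prim a]]] . [Factor [Prim ~ [Prim a]] <> [Factor [Prim a]]]]]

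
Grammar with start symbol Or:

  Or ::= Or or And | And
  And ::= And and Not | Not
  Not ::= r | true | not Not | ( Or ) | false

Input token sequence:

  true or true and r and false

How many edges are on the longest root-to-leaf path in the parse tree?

5

[Or [Or [And [Not true]]] or [And [And [And [Not true]] and [Not r]] and [Not false]]]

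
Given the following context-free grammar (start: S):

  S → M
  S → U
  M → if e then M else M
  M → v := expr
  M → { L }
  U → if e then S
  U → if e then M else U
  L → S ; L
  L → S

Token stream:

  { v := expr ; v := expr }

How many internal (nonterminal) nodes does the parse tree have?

8

[S [M { [L [S [M v := expr]] ; [L [S [M v := expr]]]] }]]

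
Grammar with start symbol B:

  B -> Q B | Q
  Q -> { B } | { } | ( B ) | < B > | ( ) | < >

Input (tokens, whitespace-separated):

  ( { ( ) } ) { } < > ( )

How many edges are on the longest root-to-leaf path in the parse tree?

[B [Q ( [B [Q { [B [Q ( )]] }]] )] [B [Q { }] [B [Q < >] [B [Q ( )]]]]]

6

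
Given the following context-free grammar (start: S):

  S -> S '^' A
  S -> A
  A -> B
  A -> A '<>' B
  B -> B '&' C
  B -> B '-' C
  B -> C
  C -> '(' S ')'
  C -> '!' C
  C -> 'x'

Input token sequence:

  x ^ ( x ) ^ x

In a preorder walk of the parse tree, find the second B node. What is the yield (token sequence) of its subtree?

[S [S [S [A [B [C x]]]] ^ [A [B [C ( [S [A [B [C x]]]] )]]]] ^ [A [B [C x]]]]

( x )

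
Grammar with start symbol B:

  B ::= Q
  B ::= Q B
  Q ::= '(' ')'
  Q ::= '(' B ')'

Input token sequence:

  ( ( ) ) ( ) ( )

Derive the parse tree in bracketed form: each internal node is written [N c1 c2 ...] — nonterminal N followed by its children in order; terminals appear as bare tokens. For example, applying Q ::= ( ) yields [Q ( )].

B
Q B
( B ) B
( Q ) B
( ( ) ) B
( ( ) ) Q B
( ( ) ) ( ) B
( ( ) ) ( ) Q
( ( ) ) ( ) ( )

[B [Q ( [B [Q ( )]] )] [B [Q ( )] [B [Q ( )]]]]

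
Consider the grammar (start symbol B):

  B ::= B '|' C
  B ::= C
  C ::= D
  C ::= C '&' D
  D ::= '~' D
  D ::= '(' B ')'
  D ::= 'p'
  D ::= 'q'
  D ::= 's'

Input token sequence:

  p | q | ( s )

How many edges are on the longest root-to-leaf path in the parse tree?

6

[B [B [B [C [D p]]] | [C [D q]]] | [C [D ( [B [C [D s]]] )]]]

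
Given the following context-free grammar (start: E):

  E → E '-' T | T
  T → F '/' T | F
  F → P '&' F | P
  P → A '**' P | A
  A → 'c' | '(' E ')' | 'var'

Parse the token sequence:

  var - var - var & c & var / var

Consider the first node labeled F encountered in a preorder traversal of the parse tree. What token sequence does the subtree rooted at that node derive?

[E [E [E [T [F [P [A var]]]]] - [T [F [P [A var]]]]] - [T [F [P [A var]] & [F [P [A c]] & [F [P [A var]]]]] / [T [F [P [A var]]]]]]

var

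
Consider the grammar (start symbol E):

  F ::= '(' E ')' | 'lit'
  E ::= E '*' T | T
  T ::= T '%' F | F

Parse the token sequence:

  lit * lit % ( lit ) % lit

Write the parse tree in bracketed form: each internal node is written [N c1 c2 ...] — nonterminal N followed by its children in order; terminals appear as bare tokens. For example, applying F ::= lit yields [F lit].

E
E * T
T * T
F * T
lit * T
lit * T % F
lit * T % F % F
lit * F % F % F
lit * lit % F % F
lit * lit % ( E ) % F
lit * lit % ( T ) % F
lit * lit % ( F ) % F
lit * lit % ( lit ) % F
lit * lit % ( lit ) % lit

[E [E [T [F lit]]] * [T [T [T [F lit]] % [F ( [E [T [F lit]]] )]] % [F lit]]]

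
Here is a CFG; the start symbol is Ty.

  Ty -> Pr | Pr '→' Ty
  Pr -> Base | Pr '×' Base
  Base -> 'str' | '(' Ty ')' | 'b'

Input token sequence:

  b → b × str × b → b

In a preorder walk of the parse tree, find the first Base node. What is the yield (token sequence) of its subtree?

b

[Ty [Pr [Base b]] → [Ty [Pr [Pr [Pr [Base b]] × [Base str]] × [Base b]] → [Ty [Pr [Base b]]]]]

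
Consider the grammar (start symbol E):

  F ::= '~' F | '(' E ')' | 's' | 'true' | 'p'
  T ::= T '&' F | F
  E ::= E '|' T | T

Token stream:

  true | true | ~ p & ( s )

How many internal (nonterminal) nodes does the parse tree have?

15

[E [E [E [T [F true]]] | [T [F true]]] | [T [T [F ~ [F p]]] & [F ( [E [T [F s]]] )]]]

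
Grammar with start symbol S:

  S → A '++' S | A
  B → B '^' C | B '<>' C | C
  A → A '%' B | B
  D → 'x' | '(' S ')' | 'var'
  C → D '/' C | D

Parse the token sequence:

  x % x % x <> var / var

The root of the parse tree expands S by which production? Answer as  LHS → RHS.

S → A

[S [A [A [A [B [C [D x]]]] % [B [C [D x]]]] % [B [B [C [D x]]] <> [C [D var] / [C [D var]]]]]]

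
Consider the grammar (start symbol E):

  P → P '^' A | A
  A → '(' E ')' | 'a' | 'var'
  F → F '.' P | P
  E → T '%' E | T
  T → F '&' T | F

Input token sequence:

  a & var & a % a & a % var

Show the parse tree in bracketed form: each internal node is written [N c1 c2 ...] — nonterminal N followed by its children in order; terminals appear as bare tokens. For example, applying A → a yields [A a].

[E [T [F [P [A a]]] & [T [F [P [A var]]] & [T [F [P [A a]]]]]] % [E [T [F [P [A a]]] & [T [F [P [A a]]]]] % [E [T [F [P [A var]]]]]]]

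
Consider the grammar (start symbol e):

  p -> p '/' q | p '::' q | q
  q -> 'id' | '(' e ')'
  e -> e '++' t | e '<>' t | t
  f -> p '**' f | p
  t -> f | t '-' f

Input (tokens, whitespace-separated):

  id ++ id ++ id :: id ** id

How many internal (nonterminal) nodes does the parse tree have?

[e [e [e [t [f [p [q id]]]]] ++ [t [f [p [q id]]]]] ++ [t [f [p [p [q id]] :: [q id]] ** [f [p [q id]]]]]]

20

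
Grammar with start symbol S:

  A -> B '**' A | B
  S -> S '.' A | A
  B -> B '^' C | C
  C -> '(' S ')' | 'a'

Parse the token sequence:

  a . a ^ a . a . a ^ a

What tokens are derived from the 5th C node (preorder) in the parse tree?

a

[S [S [S [S [A [B [C a]]]] . [A [B [B [C a]] ^ [C a]]]] . [A [B [C a]]]] . [A [B [B [C a]] ^ [C a]]]]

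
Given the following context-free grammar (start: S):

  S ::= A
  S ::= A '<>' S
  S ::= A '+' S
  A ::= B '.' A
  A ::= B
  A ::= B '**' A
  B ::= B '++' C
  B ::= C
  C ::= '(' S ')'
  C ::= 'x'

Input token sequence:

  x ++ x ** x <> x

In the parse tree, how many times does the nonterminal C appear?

[S [A [B [B [C x]] ++ [C x]] ** [A [B [C x]]]] <> [S [A [B [C x]]]]]

4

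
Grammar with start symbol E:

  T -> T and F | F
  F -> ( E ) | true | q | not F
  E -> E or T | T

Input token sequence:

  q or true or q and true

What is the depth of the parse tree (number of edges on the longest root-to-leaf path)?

[E [E [E [T [F q]]] or [T [F true]]] or [T [T [F q]] and [F true]]]

5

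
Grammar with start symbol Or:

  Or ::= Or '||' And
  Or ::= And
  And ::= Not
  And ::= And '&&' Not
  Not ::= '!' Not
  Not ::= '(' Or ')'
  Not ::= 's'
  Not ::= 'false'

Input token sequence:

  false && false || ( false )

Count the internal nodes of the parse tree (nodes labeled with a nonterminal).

[Or [Or [And [And [Not false]] && [Not false]]] || [And [Not ( [Or [And [Not false]]] )]]]

11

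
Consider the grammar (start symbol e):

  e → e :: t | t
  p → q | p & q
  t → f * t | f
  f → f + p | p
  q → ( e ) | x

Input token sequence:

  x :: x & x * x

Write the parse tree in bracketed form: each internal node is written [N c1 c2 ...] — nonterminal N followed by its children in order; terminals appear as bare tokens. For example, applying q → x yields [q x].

[e [e [t [f [p [q x]]]]] :: [t [f [p [p [q x]] & [q x]]] * [t [f [p [q x]]]]]]

e
e :: t
t :: t
f :: t
p :: t
q :: t
x :: t
x :: f * t
x :: p * t
x :: p & q * t
x :: q & q * t
x :: x & q * t
x :: x & x * t
x :: x & x * f
x :: x & x * p
x :: x & x * q
x :: x & x * x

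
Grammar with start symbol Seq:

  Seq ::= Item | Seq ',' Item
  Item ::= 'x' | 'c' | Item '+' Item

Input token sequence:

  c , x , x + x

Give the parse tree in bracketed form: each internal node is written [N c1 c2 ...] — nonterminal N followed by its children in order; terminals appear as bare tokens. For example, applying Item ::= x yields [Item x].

[Seq [Seq [Seq [Item c]] , [Item x]] , [Item [Item x] + [Item x]]]

Seq
Seq , Item
Seq , Item , Item
Item , Item , Item
c , Item , Item
c , x , Item
c , x , Item + Item
c , x , x + Item
c , x , x + x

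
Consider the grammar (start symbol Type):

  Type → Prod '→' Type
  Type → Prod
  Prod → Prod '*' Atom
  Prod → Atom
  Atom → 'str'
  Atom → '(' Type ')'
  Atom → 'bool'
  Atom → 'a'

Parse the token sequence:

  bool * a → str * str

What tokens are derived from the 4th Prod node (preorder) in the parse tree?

str

[Type [Prod [Prod [Atom bool]] * [Atom a]] → [Type [Prod [Prod [Atom str]] * [Atom str]]]]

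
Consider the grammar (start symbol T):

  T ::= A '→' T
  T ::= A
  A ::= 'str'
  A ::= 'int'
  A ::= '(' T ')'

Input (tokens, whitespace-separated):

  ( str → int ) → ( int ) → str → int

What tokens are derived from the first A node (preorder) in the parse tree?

( str → int )

[T [A ( [T [A str] → [T [A int]]] )] → [T [A ( [T [A int]] )] → [T [A str] → [T [A int]]]]]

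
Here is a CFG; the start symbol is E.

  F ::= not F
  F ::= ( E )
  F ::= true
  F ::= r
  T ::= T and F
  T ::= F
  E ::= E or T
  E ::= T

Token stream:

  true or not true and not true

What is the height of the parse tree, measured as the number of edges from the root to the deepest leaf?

5

[E [E [T [F true]]] or [T [T [F not [F true]]] and [F not [F true]]]]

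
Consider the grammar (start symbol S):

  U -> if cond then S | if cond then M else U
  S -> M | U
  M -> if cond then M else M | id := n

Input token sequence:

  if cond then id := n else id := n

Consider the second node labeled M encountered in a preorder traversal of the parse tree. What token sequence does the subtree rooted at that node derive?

[S [M if cond then [M id := n] else [M id := n]]]

id := n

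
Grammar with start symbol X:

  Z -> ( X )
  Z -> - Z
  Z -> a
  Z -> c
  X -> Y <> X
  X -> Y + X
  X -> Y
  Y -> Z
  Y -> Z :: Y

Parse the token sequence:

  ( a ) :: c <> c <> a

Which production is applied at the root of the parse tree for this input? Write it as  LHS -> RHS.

X -> Y <> X

[X [Y [Z ( [X [Y [Z a]]] )] :: [Y [Z c]]] <> [X [Y [Z c]] <> [X [Y [Z a]]]]]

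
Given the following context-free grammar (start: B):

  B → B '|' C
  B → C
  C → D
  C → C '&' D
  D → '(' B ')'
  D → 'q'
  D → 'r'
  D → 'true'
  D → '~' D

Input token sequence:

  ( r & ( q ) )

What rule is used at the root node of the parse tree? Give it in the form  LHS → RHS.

B → C

[B [C [D ( [B [C [C [D r]] & [D ( [B [C [D q]]] )]]] )]]]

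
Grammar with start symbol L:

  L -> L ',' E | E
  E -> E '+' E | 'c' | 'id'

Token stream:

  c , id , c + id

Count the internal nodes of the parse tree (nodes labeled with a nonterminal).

[L [L [L [E c]] , [E id]] , [E [E c] + [E id]]]

8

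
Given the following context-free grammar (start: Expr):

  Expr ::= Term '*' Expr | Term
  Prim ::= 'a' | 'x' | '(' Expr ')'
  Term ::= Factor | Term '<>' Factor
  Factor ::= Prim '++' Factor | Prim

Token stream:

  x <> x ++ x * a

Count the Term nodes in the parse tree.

3

[Expr [Term [Term [Factor [Prim x]]] <> [Factor [Prim x] ++ [Factor [Prim x]]]] * [Expr [Term [Factor [Prim a]]]]]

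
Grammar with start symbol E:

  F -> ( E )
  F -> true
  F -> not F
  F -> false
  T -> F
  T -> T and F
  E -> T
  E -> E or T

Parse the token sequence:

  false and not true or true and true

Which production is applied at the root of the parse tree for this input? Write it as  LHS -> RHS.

E -> E or T

[E [E [T [T [F false]] and [F not [F true]]]] or [T [T [F true]] and [F true]]]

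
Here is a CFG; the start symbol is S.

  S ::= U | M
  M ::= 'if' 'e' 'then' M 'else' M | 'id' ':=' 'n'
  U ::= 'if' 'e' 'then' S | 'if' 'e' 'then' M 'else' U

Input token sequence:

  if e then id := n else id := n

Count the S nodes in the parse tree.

[S [M if e then [M id := n] else [M id := n]]]

1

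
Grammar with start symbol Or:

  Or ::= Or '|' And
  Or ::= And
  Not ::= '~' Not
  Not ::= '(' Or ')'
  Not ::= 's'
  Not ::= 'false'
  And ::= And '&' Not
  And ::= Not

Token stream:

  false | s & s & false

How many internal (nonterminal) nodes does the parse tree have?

10

[Or [Or [And [Not false]]] | [And [And [And [Not s]] & [Not s]] & [Not false]]]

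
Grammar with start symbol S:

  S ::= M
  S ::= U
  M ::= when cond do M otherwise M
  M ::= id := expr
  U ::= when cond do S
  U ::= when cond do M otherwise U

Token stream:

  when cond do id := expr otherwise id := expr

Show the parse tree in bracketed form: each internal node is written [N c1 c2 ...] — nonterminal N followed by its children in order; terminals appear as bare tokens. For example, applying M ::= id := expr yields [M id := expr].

S
M
when cond do M otherwise M
when cond do id := expr otherwise M
when cond do id := expr otherwise id := expr

[S [M when cond do [M id := expr] otherwise [M id := expr]]]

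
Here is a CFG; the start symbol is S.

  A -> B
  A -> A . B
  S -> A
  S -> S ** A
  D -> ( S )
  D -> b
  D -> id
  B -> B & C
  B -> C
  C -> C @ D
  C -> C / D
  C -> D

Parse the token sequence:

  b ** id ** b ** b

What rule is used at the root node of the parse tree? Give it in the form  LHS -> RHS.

[S [S [S [S [A [B [C [D b]]]]] ** [A [B [C [D id]]]]] ** [A [B [C [D b]]]]] ** [A [B [C [D b]]]]]

S -> S ** A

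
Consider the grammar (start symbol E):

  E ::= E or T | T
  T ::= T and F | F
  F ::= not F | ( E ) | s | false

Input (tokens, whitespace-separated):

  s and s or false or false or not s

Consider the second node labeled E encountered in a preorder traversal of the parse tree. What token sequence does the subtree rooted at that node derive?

[E [E [E [E [T [T [F s]] and [F s]]] or [T [F false]]] or [T [F false]]] or [T [F not [F s]]]]

s and s or false or false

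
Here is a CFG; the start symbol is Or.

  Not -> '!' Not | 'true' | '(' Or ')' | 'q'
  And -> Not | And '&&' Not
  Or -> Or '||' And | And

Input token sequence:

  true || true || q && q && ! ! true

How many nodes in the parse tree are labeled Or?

[Or [Or [Or [And [Not true]]] || [And [Not true]]] || [And [And [And [Not q]] && [Not q]] && [Not ! [Not ! [Not true]]]]]

3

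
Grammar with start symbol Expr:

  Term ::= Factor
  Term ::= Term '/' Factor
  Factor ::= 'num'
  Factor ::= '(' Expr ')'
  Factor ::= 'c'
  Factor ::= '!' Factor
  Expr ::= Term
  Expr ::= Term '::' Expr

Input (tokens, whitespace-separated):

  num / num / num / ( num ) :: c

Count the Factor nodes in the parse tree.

6

[Expr [Term [Term [Term [Term [Factor num]] / [Factor num]] / [Factor num]] / [Factor ( [Expr [Term [Factor num]]] )]] :: [Expr [Term [Factor c]]]]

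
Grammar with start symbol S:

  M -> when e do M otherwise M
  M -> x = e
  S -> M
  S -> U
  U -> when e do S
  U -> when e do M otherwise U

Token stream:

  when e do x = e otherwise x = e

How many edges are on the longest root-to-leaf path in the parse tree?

3

[S [M when e do [M x = e] otherwise [M x = e]]]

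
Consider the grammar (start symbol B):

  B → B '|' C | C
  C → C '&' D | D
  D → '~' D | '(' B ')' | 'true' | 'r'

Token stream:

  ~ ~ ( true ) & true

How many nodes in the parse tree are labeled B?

[B [C [C [D ~ [D ~ [D ( [B [C [D true]]] )]]]] & [D true]]]

2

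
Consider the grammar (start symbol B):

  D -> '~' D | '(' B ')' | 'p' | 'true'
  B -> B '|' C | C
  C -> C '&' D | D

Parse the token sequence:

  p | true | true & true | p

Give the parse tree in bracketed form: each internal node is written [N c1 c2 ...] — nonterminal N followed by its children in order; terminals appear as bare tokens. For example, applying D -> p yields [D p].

B
B | C
B | C | C
B | C | C | C
C | C | C | C
D | C | C | C
p | C | C | C
p | D | C | C
p | true | C | C
p | true | C & D | C
p | true | D & D | C
p | true | true & D | C
p | true | true & true | C
p | true | true & true | D
p | true | true & true | p

[B [B [B [B [C [D p]]] | [C [D true]]] | [C [C [D true]] & [D true]]] | [C [D p]]]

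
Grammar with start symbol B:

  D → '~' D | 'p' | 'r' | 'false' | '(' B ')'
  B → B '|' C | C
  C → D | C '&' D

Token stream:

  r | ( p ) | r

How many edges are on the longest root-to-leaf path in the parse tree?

7

[B [B [B [C [D r]]] | [C [D ( [B [C [D p]]] )]]] | [C [D r]]]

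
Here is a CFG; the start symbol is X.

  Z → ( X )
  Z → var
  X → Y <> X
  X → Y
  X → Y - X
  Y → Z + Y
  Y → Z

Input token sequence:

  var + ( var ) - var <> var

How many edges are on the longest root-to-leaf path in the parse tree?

[X [Y [Z var] + [Y [Z ( [X [Y [Z var]]] )]]] - [X [Y [Z var]] <> [X [Y [Z var]]]]]

7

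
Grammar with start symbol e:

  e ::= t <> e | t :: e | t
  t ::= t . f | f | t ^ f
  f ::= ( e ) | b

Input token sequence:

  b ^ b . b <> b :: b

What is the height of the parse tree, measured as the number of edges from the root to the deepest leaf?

5

[e [t [t [t [f b]] ^ [f b]] . [f b]] <> [e [t [f b]] :: [e [t [f b]]]]]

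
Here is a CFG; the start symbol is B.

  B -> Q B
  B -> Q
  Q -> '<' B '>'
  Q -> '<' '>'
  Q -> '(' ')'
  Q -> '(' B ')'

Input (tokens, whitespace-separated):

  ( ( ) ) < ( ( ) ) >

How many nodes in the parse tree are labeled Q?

5

[B [Q ( [B [Q ( )]] )] [B [Q < [B [Q ( [B [Q ( )]] )]] >]]]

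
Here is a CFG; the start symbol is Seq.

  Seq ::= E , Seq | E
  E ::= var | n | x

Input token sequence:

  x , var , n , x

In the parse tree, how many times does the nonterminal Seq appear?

4

[Seq [E x] , [Seq [E var] , [Seq [E n] , [Seq [E x]]]]]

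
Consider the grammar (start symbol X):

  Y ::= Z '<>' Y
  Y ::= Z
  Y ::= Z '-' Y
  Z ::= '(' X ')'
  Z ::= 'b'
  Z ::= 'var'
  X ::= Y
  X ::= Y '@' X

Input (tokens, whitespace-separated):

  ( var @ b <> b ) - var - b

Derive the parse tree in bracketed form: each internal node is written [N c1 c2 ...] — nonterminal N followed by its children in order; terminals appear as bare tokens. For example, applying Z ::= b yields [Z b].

[X [Y [Z ( [X [Y [Z var]] @ [X [Y [Z b] <> [Y [Z b]]]]] )] - [Y [Z var] - [Y [Z b]]]]]

X
Y
Z - Y
( X ) - Y
( Y @ X ) - Y
( Z @ X ) - Y
( var @ X ) - Y
( var @ Y ) - Y
( var @ Z <> Y ) - Y
( var @ b <> Y ) - Y
( var @ b <> Z ) - Y
( var @ b <> b ) - Y
( var @ b <> b ) - Z - Y
( var @ b <> b ) - var - Y
( var @ b <> b ) - var - Z
( var @ b <> b ) - var - b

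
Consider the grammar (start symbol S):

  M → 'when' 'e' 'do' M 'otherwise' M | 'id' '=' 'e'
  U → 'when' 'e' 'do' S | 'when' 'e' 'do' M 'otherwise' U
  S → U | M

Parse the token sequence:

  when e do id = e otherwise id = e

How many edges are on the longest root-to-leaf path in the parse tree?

3

[S [M when e do [M id = e] otherwise [M id = e]]]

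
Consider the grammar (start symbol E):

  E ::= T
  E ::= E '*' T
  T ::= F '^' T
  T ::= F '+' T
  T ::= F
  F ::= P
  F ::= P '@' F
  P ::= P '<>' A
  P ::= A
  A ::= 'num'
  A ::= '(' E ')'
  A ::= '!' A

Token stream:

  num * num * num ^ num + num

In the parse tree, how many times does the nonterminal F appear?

[E [E [E [T [F [P [A num]]]]] * [T [F [P [A num]]]]] * [T [F [P [A num]]] ^ [T [F [P [A num]]] + [T [F [P [A num]]]]]]]

5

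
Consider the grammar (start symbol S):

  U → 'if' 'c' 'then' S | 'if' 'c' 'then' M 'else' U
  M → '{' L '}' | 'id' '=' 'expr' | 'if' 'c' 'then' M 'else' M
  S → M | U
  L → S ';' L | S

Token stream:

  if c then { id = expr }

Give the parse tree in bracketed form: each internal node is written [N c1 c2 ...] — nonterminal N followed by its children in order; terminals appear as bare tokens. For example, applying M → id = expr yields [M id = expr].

[S [U if c then [S [M { [L [S [M id = expr]]] }]]]]

S
U
if c then S
if c then M
if c then { L }
if c then { S }
if c then { M }
if c then { id = expr }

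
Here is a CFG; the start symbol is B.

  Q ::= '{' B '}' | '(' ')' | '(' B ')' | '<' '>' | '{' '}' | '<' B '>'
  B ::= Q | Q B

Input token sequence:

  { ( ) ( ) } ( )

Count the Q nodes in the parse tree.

4

[B [Q { [B [Q ( )] [B [Q ( )]]] }] [B [Q ( )]]]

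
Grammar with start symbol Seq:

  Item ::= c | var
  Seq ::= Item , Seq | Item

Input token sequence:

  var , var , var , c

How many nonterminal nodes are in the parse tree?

8

[Seq [Item var] , [Seq [Item var] , [Seq [Item var] , [Seq [Item c]]]]]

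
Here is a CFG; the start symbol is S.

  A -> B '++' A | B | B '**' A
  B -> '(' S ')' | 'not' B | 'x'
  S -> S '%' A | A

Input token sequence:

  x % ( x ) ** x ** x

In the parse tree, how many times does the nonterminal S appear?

[S [S [A [B x]]] % [A [B ( [S [A [B x]]] )] ** [A [B x] ** [A [B x]]]]]

3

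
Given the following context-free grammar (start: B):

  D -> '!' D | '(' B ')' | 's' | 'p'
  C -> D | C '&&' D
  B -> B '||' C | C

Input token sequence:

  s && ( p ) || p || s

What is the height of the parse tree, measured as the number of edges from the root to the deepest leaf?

8

[B [B [B [C [C [D s]] && [D ( [B [C [D p]]] )]]] || [C [D p]]] || [C [D s]]]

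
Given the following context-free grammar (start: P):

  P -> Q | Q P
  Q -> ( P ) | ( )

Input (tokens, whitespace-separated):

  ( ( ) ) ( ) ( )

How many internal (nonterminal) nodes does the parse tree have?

8

[P [Q ( [P [Q ( )]] )] [P [Q ( )] [P [Q ( )]]]]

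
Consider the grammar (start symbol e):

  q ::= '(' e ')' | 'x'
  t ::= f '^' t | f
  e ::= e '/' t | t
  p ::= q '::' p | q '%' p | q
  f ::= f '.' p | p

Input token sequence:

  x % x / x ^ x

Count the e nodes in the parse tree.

[e [e [t [f [p [q x] % [p [q x]]]]]] / [t [f [p [q x]]] ^ [t [f [p [q x]]]]]]

2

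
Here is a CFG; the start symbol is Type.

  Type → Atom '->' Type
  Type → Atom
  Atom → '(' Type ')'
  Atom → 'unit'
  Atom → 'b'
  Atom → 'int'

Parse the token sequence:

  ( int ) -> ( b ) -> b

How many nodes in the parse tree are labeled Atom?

5

[Type [Atom ( [Type [Atom int]] )] -> [Type [Atom ( [Type [Atom b]] )] -> [Type [Atom b]]]]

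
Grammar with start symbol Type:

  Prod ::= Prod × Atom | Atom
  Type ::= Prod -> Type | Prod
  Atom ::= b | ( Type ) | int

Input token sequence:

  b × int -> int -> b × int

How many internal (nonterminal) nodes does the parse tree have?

[Type [Prod [Prod [Atom b]] × [Atom int]] -> [Type [Prod [Atom int]] -> [Type [Prod [Prod [Atom b]] × [Atom int]]]]]

13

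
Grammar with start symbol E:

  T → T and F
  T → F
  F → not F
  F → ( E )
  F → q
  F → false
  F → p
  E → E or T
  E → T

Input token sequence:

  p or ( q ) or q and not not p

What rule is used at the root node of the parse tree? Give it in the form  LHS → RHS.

[E [E [E [T [F p]]] or [T [F ( [E [T [F q]]] )]]] or [T [T [F q]] and [F not [F not [F p]]]]]

E → E or T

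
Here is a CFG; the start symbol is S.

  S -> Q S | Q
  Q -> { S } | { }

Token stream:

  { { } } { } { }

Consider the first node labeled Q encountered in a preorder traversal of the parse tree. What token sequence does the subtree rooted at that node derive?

[S [Q { [S [Q { }]] }] [S [Q { }] [S [Q { }]]]]

{ { } }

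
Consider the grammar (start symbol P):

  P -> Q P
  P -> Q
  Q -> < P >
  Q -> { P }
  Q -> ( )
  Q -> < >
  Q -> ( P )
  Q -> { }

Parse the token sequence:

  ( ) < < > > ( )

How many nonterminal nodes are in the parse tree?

8

[P [Q ( )] [P [Q < [P [Q < >]] >] [P [Q ( )]]]]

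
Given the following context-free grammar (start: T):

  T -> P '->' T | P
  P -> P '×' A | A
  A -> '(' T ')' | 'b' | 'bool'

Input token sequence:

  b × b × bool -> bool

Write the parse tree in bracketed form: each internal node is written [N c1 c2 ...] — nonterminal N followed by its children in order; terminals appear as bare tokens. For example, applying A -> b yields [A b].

T
P -> T
P × A -> T
P × A × A -> T
A × A × A -> T
b × A × A -> T
b × b × A -> T
b × b × bool -> T
b × b × bool -> P
b × b × bool -> A
b × b × bool -> bool

[T [P [P [P [A b]] × [A b]] × [A bool]] -> [T [P [A bool]]]]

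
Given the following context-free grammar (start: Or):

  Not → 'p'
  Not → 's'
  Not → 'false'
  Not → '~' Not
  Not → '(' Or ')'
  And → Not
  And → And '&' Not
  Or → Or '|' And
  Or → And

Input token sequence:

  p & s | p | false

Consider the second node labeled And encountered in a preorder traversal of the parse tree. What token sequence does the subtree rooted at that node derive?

p

[Or [Or [Or [And [And [Not p]] & [Not s]]] | [And [Not p]]] | [And [Not false]]]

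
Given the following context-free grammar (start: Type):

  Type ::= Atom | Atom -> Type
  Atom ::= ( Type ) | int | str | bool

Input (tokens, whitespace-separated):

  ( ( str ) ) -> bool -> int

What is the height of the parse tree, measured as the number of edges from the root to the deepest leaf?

6

[Type [Atom ( [Type [Atom ( [Type [Atom str]] )]] )] -> [Type [Atom bool] -> [Type [Atom int]]]]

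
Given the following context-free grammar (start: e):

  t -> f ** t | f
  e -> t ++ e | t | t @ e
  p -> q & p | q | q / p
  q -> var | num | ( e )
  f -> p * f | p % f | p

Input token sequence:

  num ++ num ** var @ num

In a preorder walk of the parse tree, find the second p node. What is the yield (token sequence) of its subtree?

num

[e [t [f [p [q num]]]] ++ [e [t [f [p [q num]]] ** [t [f [p [q var]]]]] @ [e [t [f [p [q num]]]]]]]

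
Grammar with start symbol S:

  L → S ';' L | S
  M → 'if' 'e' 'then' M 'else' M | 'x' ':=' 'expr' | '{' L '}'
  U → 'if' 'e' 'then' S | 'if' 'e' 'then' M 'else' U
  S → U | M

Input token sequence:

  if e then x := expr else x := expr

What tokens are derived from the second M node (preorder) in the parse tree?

[S [M if e then [M x := expr] else [M x := expr]]]

x := expr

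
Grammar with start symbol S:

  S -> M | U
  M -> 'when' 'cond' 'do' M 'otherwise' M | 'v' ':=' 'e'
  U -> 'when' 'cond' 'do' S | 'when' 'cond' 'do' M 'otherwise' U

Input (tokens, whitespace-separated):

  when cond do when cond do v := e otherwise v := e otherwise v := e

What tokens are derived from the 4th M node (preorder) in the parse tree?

v := e

[S [M when cond do [M when cond do [M v := e] otherwise [M v := e]] otherwise [M v := e]]]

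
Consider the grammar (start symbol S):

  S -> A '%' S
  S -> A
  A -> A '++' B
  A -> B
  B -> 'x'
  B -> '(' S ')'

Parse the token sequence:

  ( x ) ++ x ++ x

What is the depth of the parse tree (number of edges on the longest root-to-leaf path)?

8

[S [A [A [A [B ( [S [A [B x]]] )]] ++ [B x]] ++ [B x]]]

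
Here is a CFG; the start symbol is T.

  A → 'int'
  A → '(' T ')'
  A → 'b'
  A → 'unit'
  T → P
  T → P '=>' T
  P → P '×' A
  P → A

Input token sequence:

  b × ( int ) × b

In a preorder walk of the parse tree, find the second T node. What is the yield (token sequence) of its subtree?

[T [P [P [P [A b]] × [A ( [T [P [A int]]] )]] × [A b]]]

int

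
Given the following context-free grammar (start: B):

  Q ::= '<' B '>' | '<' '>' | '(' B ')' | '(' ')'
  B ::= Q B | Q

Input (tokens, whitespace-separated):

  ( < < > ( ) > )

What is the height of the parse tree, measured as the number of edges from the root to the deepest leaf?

[B [Q ( [B [Q < [B [Q < >] [B [Q ( )]]] >]] )]]

7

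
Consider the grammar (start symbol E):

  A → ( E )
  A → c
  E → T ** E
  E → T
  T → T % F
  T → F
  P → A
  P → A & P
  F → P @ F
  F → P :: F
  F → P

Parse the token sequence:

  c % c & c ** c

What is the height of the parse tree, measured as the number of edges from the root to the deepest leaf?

[E [T [T [F [P [A c]]]] % [F [P [A c] & [P [A c]]]]] ** [E [T [F [P [A c]]]]]]

6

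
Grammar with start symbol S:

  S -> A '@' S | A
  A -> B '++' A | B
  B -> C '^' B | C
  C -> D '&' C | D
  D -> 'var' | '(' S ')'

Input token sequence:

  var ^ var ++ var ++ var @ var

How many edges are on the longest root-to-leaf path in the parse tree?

7

[S [A [B [C [D var]] ^ [B [C [D var]]]] ++ [A [B [C [D var]]] ++ [A [B [C [D var]]]]]] @ [S [A [B [C [D var]]]]]]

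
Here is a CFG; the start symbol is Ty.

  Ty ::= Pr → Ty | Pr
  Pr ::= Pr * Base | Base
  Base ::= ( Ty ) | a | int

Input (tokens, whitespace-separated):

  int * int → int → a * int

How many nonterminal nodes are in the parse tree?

13

[Ty [Pr [Pr [Base int]] * [Base int]] → [Ty [Pr [Base int]] → [Ty [Pr [Pr [Base a]] * [Base int]]]]]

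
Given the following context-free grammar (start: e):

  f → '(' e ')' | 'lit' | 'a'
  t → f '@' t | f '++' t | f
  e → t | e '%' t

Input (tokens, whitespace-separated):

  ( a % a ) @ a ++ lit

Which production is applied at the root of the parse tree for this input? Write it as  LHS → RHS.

[e [t [f ( [e [e [t [f a]]] % [t [f a]]] )] @ [t [f a] ++ [t [f lit]]]]]

e → t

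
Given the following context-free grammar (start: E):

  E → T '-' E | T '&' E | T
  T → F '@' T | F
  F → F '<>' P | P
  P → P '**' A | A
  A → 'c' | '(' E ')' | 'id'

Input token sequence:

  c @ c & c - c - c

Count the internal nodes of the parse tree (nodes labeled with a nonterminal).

24

[E [T [F [P [A c]]] @ [T [F [P [A c]]]]] & [E [T [F [P [A c]]]] - [E [T [F [P [A c]]]] - [E [T [F [P [A c]]]]]]]]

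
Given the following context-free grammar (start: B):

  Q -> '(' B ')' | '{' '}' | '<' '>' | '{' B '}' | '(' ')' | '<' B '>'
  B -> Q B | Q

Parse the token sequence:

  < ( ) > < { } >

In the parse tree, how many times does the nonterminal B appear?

[B [Q < [B [Q ( )]] >] [B [Q < [B [Q { }]] >]]]

4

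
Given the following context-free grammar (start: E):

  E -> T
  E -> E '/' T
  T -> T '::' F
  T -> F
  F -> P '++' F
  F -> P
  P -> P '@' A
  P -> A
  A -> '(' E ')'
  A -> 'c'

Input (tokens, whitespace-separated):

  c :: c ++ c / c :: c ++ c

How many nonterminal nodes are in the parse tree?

24

[E [E [T [T [F [P [A c]]]] :: [F [P [A c]] ++ [F [P [A c]]]]]] / [T [T [F [P [A c]]]] :: [F [P [A c]] ++ [F [P [A c]]]]]]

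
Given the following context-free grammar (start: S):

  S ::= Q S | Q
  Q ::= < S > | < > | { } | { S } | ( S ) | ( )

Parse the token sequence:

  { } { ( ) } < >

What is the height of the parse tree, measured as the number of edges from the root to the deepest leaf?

[S [Q { }] [S [Q { [S [Q ( )]] }] [S [Q < >]]]]

5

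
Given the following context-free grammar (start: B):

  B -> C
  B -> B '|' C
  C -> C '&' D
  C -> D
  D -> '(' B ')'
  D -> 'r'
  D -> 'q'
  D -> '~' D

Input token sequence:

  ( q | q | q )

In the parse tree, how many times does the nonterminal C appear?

[B [C [D ( [B [B [B [C [D q]]] | [C [D q]]] | [C [D q]]] )]]]

4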